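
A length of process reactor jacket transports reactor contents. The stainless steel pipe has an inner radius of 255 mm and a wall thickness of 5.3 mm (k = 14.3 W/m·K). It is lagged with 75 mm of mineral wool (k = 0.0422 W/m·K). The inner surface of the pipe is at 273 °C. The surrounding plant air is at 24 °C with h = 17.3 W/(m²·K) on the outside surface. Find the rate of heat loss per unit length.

q′ ≈ 253 W/m

For a radial system each layer contributes R = ln(r_out/r_in)/(2πkL); films add R = 1/(hA).
R_stainless steel pipe wall = ln(260.3/255)/(2π×14.3×1) = 2.29×10^-4 K/W
R_mineral wool = ln(335.3/260.3)/(2π×0.0422×1) = 0.9549 K/W
R_outer film = 1/(h_o·2πr_oL) = 1/(17.3×2π×0.3353×1) = 0.02744 K/W
R_total = 0.9826 K/W
Q = ΔT/R_total = 249/0.9826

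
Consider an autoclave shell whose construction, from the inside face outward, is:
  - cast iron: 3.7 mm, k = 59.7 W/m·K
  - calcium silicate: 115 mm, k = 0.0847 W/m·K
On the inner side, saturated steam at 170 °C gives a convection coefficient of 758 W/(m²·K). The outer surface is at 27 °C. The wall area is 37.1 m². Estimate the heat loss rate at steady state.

Using the resistance-network approach (series):
R_inner film = 1/(h_i·A) = 1/(758×37.1) = 3.556×10^-5 K/W
R_cast iron = L/(kA) = 0.0037/(59.7×37.1) = 1.671×10^-6 K/W
R_calcium silicate = L/(kA) = 0.115/(0.0847×37.1) = 0.0366 K/W
R_total = 0.03663 K/W
Q = ΔT / R_total = 143 / 0.03663

Q ≈ 3900 W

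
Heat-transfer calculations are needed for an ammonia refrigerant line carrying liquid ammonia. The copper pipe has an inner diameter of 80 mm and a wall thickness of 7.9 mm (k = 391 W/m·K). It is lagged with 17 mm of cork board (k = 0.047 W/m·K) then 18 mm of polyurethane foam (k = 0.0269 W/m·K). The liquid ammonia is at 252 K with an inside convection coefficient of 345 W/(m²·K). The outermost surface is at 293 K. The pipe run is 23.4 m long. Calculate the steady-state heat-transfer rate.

Q ≈ 386 W

Radial resistances (cylindrical: R_cond = ln(r_o/r_i)/(2πkL), R_conv = 1/(h·2πrL)):
R_inner film = 1/(h_i·2πr₁L) = 1/(345×2π×0.04×23.4) = 4.929×10^-4 K/W
R_copper pipe wall = ln(47.9/40)/(2π×391×23.4) = 3.135×10^-6 K/W
R_cork board = ln(64.9/47.9)/(2π×0.047×23.4) = 0.04395 K/W
R_polyurethane foam = ln(82.9/64.9)/(2π×0.0269×23.4) = 0.06189 K/W
R_total = 0.1063 K/W
Q = ΔT/R_total = 41/0.1063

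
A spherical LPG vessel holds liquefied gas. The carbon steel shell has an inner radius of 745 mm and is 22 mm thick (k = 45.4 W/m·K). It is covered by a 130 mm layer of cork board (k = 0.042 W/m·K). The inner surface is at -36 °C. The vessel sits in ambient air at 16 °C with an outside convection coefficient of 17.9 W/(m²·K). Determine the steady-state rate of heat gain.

Q ≈ 143 W

Spherical conduction: R = (1/r_in − 1/r_out)/(4πk) per layer; series-sum.
R_carbon steel shell = (1/0.745 − 1/0.767)/(4π×45.4) = 6.748×10^-5 K/W
R_cork board = (1/0.767 − 1/0.897)/(4π×0.042) = 0.358 K/W
R_outer film = 1/(h·4πr_o²) = 1/(17.9×4π×0.897²) = 0.005525 K/W
R_total = 0.3636 K/W
Q = ΔT/R_total = 52/0.3636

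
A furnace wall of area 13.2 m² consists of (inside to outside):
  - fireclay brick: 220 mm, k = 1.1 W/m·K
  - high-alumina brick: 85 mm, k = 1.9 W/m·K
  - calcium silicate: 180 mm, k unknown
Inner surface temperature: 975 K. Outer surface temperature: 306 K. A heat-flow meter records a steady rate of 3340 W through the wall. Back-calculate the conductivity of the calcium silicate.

Series thermal resistances:
R_fireclay brick = L/(kA) = 0.22/(1.1×13.2) = 0.01515 K/W
R_high-alumina brick = L/(kA) = 0.085/(1.9×13.2) = 0.003389 K/W
Sum of known resistances R_other = 0.01854 K/W
Total R = ΔT/Q = 669/3340 = 0.2003 K/W
R_calcium silicate = R_total − R_other = 0.1818 K/W
k = L/(R·A) = 0.18/(0.1818×13.2)

k ≈ 0.075 W/(m·K)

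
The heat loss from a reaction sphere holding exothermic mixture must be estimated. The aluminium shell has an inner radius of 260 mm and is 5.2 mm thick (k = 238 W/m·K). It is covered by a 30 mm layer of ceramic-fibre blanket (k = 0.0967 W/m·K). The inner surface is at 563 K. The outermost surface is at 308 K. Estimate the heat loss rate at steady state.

For a spherical shell R = (1/r₁ − 1/r₂)/(4πk); film R = 1/(h·4πr²). In series:
R_aluminium shell = (1/0.26 − 1/0.2652)/(4π×238) = 2.522×10^-5 K/W
R_ceramic-fibre blanket = (1/0.2652 − 1/0.2952)/(4π×0.0967) = 0.3154 K/W
R_total = 0.3154 K/W
Q = ΔT/R_total = 255/0.3154

Q ≈ 809 W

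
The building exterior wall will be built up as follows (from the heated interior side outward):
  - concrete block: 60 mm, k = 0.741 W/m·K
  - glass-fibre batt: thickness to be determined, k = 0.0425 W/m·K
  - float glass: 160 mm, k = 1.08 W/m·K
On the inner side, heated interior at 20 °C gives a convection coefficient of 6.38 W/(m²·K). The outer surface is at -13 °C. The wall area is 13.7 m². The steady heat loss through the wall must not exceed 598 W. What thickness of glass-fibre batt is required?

L ≈ 15.7 mm

Treating each layer as a thermal resistance in series:
R_inner film = 1/(h_i·A) = 1/(6.38×13.7) = 0.01144 K/W
R_concrete block = L/(kA) = 0.06/(0.741×13.7) = 0.00591 K/W
R_float glass = L/(kA) = 0.16/(1.08×13.7) = 0.01081 K/W
Sum of the known resistances R_other = 0.02816 K/W
Required total resistance R_tot = ΔT/Q_allow = 33/598 = 0.05518 K/W
R_glass-fibre batt = R_tot − R_other = 0.02702 K/W
L = R·k·A = 0.02702×0.0425×13.7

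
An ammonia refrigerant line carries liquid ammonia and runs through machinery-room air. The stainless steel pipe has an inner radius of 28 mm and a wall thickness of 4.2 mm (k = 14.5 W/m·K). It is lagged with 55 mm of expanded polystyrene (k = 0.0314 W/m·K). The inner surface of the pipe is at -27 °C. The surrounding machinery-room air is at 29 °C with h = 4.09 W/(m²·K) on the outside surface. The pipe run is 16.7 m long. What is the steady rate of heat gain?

Q ≈ 170 W

Cylindrical conduction, so R = ln(r₂/r₁)/(2πkL) per layer, in series:
R_stainless steel pipe wall = ln(32.2/28)/(2π×14.5×16.7) = 9.186×10^-5 K/W
R_expanded polystyrene = ln(87.2/32.2)/(2π×0.0314×16.7) = 0.3024 K/W
R_outer film = 1/(h_o·2πr_oL) = 1/(4.09×2π×0.0872×16.7) = 0.02672 K/W
R_total = 0.3292 K/W
Q = ΔT/R_total = 56/0.3292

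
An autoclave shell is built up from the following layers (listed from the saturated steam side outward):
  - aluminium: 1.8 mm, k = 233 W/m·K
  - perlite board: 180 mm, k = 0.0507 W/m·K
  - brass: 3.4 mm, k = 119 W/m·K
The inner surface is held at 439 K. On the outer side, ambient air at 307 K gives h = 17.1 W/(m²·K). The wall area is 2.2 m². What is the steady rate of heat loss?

Thermal resistances in series:
R_aluminium = L/(kA) = 0.0018/(233×2.2) = 3.512×10^-6 K/W
R_perlite board = L/(kA) = 0.18/(0.0507×2.2) = 1.614 K/W
R_brass = L/(kA) = 0.0034/(119×2.2) = 1.299×10^-5 K/W
R_outer film = 1/(h_o·A) = 1/(17.1×2.2) = 0.02658 K/W
R_total = 1.64 K/W
Q = ΔT / R_total = 132 / 1.64

Q ≈ 80.5 W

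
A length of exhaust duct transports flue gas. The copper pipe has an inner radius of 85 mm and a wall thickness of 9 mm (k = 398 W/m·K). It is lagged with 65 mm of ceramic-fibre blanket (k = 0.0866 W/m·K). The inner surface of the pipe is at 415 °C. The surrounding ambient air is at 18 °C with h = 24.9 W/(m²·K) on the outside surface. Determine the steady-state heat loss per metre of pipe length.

q′ ≈ 395 W/m

Per-layer cylindrical resistances, series-summed:
R_copper pipe wall = ln(94/85)/(2π×398×1) = 4.025×10^-5 K/W
R_ceramic-fibre blanket = ln(159/94)/(2π×0.0866×1) = 0.966 K/W
R_outer film = 1/(h_o·2πr_oL) = 1/(24.9×2π×0.159×1) = 0.0402 K/W
R_total = 1.006 K/W
Q = ΔT/R_total = 397/1.006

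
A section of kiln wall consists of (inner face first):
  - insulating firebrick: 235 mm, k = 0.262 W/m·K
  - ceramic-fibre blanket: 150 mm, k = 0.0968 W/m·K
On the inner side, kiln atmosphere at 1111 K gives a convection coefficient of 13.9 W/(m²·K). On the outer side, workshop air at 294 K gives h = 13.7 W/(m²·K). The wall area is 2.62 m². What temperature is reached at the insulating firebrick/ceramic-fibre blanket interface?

T ≈ 806 K

Model the wall as resistances in series:
R_inner film = 1/(h_i·A) = 1/(13.9×2.62) = 0.02746 K/W
R_insulating firebrick = L/(kA) = 0.235/(0.262×2.62) = 0.3423 K/W
R_ceramic-fibre blanket = L/(kA) = 0.15/(0.0968×2.62) = 0.5914 K/W
R_outer film = 1/(h_o·A) = 1/(13.7×2.62) = 0.02786 K/W
R_total = 0.9891 K/W;  Q = ΔT/R_total = 817/0.9891 = 826 W
T_interface = T_inner − Q·ΣR(inner→interface) = 1111 − 826×0.3698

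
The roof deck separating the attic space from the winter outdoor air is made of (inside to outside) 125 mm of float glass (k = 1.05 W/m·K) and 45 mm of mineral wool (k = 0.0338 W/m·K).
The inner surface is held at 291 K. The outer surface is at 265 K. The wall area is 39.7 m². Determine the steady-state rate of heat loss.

Q ≈ 712 W

Model the wall as resistances in series:
R_float glass = L/(kA) = 0.125/(1.05×39.7) = 0.002999 K/W
R_mineral wool = L/(kA) = 0.045/(0.0338×39.7) = 0.03354 K/W
R_total = 0.03653 K/W
Q = ΔT / R_total = 26 / 0.03653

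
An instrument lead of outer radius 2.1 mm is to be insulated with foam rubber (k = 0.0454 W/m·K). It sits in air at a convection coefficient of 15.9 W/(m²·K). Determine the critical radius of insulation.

For a cylinder r_cr = k/h = 0.0454/15.9
r_cr = 2.86 mm; since the bare radius (2.1 mm) is below r_cr, adding a thin layer of insulation will *increase* heat loss.

r_cr ≈ 2.86 mm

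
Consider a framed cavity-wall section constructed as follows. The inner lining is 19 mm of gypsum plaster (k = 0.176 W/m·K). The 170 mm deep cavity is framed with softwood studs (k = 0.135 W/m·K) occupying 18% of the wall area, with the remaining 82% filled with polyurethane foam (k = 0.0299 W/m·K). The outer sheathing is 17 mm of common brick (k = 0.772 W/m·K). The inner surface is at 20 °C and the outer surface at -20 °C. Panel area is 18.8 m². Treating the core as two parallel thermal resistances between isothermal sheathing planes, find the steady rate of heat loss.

Sheathing layers in series; stud and cavity paths in parallel between them.
R_inner = 0.019/(0.176×18.8) = 0.005742 K/W
R_stud  = 0.17/(0.135×0.18×18.8) = 0.3721 K/W
R_cav   = 0.17/(0.0299×0.82×18.8) = 0.3688 K/W
1/R_core = 1/R_stud + 1/R_cav → R_core = 0.1852 K/W
R_outer = 0.017/(0.772×18.8) = 0.001171 K/W
R_total = 0.1921 K/W
Q = ΔT/R_total = 40/0.1921

Q ≈ 208 W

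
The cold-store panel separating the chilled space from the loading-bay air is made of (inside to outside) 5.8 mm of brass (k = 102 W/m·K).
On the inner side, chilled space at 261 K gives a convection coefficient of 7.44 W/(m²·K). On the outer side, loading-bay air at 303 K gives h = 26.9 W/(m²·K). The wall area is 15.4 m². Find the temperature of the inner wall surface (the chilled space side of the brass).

T ≈ 294 K

Thermal resistances in series:
R_inner film = 1/(h_i·A) = 1/(7.44×15.4) = 0.008728 K/W
R_brass = L/(kA) = 0.0058/(102×15.4) = 3.692×10^-6 K/W
R_outer film = 1/(h_o·A) = 1/(26.9×15.4) = 0.002414 K/W
R_total = 0.01115 K/W;  Q = ΔT/R_total = 42/0.01115 = 3768 W
T_interface = T_inner + Q·ΣR(inner→interface) = 261 + 3770×0.008728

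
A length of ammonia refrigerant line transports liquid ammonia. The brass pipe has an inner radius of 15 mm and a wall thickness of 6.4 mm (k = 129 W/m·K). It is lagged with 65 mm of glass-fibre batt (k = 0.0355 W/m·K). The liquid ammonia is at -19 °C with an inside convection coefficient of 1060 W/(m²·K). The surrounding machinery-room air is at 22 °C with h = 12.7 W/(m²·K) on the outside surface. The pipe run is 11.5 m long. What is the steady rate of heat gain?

Q ≈ 73.5 W

Treating each annulus and film as a series resistance:
R_inner film = 1/(h_i·2πr₁L) = 1/(1060×2π×0.015×11.5) = 8.704×10^-4 K/W
R_brass pipe wall = ln(21.4/15)/(2π×129×11.5) = 3.812×10^-5 K/W
R_glass-fibre batt = ln(86.4/21.4)/(2π×0.0355×11.5) = 0.5441 K/W
R_outer film = 1/(h_o·2πr_oL) = 1/(12.7×2π×0.0864×11.5) = 0.01261 K/W
R_total = 0.5576 K/W
Q = ΔT/R_total = 41/0.5576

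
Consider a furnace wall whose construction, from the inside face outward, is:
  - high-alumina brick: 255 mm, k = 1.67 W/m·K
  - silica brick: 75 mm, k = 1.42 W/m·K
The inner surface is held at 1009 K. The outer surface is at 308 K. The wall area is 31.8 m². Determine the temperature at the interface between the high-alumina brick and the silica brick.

Treating each layer as a thermal resistance in series:
R_high-alumina brick = L/(kA) = 0.255/(1.67×31.8) = 0.004802 K/W
R_silica brick = L/(kA) = 0.075/(1.42×31.8) = 0.001661 K/W
R_total = 0.006463 K/W;  Q = ΔT/R_total = 701/0.006463 = 108500 W
T_interface = T_inner − Q·ΣR(inner→interface) = 1009 − 108000×0.004802

T ≈ 488 K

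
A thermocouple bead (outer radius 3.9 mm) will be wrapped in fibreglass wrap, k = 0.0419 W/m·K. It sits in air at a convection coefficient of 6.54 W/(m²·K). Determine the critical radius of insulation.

r_cr ≈ 12.8 mm

For a sphere r_cr = 2k/h = 2×0.0419/6.54
r_cr = 12.8 mm; since the bare radius (3.9 mm) is below r_cr, adding a thin layer of insulation will *increase* heat loss.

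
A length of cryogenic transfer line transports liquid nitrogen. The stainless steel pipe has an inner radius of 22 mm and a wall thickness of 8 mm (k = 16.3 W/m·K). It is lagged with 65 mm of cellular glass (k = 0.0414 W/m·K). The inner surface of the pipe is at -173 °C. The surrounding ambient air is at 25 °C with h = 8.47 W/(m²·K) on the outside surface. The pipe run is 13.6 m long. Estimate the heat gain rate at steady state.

Q ≈ 581 W

Per-layer cylindrical resistances, series-summed:
R_stainless steel pipe wall = ln(30/22)/(2π×16.3×13.6) = 2.227×10^-4 K/W
R_cellular glass = ln(95/30)/(2π×0.0414×13.6) = 0.3258 K/W
R_outer film = 1/(h_o·2πr_oL) = 1/(8.47×2π×0.095×13.6) = 0.01454 K/W
R_total = 0.3406 K/W
Q = ΔT/R_total = 198/0.3406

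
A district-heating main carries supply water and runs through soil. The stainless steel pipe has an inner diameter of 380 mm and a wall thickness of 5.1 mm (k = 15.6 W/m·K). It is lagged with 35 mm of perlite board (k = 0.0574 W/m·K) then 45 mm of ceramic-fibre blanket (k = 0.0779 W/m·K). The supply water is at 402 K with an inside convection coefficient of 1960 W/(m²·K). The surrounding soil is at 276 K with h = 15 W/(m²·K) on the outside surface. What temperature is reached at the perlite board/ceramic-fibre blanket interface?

Cylindrical conduction, so R = ln(r₂/r₁)/(2πkL) per layer, in series:
R_inner film = 1/(h_i·2πr₁L) = 1/(1960×2π×0.19×1) = 4.274×10^-4 K/W
R_stainless steel pipe wall = ln(195.1/190)/(2π×15.6×1) = 2.702×10^-4 K/W
R_perlite board = ln(230.1/195.1)/(2π×0.0574×1) = 0.4575 K/W
R_ceramic-fibre blanket = ln(275.1/230.1)/(2π×0.0779×1) = 0.3649 K/W
R_outer film = 1/(h_o·2πr_oL) = 1/(15×2π×0.2751×1) = 0.03857 K/W
R_total = 0.8617 K/W
Q = ΔT/R_total = 126/0.8617
Q = 146 W/m
T_interface = T_inner − Q·ΣR(inner→interface) = 402 − 146×0.4582

T ≈ 335 K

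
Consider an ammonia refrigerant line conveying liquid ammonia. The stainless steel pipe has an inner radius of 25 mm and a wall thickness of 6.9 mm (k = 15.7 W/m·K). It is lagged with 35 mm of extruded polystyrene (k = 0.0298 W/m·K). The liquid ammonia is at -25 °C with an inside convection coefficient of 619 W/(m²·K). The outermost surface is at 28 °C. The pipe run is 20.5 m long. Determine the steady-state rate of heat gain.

Q ≈ 274 W

Treating each annulus and film as a series resistance:
R_inner film = 1/(h_i·2πr₁L) = 1/(619×2π×0.025×20.5) = 5.017×10^-4 K/W
R_stainless steel pipe wall = ln(31.9/25)/(2π×15.7×20.5) = 1.205×10^-4 K/W
R_extruded polystyrene = ln(66.9/31.9)/(2π×0.0298×20.5) = 0.1929 K/W
R_total = 0.1936 K/W
Q = ΔT/R_total = 53/0.1936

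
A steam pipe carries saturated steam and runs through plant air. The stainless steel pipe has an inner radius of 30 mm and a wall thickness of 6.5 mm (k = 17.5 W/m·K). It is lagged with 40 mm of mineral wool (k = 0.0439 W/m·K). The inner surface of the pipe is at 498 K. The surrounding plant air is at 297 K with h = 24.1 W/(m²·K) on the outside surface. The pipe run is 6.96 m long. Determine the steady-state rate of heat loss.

Cylindrical conduction, so R = ln(r₂/r₁)/(2πkL) per layer, in series:
R_stainless steel pipe wall = ln(36.5/30)/(2π×17.5×6.96) = 2.563×10^-4 K/W
R_mineral wool = ln(76.5/36.5)/(2π×0.0439×6.96) = 0.3854 K/W
R_outer film = 1/(h_o·2πr_oL) = 1/(24.1×2π×0.0765×6.96) = 0.0124 K/W
R_total = 0.3981 K/W
Q = ΔT/R_total = 201/0.3981

Q ≈ 505 W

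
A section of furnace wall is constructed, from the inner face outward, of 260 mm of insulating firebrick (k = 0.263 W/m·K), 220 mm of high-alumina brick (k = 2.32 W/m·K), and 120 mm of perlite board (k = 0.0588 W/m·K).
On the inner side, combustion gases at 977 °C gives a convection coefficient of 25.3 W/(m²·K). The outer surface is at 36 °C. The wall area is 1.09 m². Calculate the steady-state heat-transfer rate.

Q ≈ 324 W

Using the resistance-network approach (series):
R_inner film = 1/(h_i·A) = 1/(25.3×1.09) = 0.03626 K/W
R_insulating firebrick = L/(kA) = 0.26/(0.263×1.09) = 0.907 K/W
R_high-alumina brick = L/(kA) = 0.22/(2.32×1.09) = 0.087 K/W
R_perlite board = L/(kA) = 0.12/(0.0588×1.09) = 1.872 K/W
R_total = 2.903 K/W
Q = ΔT / R_total = 941 / 2.903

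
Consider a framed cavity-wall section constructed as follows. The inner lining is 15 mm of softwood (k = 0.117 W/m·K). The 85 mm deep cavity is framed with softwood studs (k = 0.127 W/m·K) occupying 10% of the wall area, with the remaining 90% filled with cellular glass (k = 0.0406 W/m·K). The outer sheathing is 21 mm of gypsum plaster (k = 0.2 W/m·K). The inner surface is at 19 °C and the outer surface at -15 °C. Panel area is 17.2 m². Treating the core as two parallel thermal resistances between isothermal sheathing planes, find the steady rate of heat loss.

Q ≈ 298 W

Sheathing layers in series; stud and cavity paths in parallel between them.
R_inner = 0.015/(0.117×17.2) = 0.007454 K/W
R_stud  = 0.085/(0.127×0.1×17.2) = 0.3891 K/W
R_cav   = 0.085/(0.0406×0.9×17.2) = 0.1352 K/W
1/R_core = 1/R_stud + 1/R_cav → R_core = 0.1004 K/W
R_outer = 0.021/(0.2×17.2) = 0.006105 K/W
R_total = 0.1139 K/W
Q = ΔT/R_total = 34/0.1139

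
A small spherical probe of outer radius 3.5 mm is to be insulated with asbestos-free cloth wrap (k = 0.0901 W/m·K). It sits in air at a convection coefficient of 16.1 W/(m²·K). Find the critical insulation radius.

For a sphere r_cr = 2k/h = 2×0.0901/16.1
r_cr = 11.2 mm; since the bare radius (3.5 mm) is below r_cr, adding a thin layer of insulation will *increase* heat loss.

r_cr ≈ 11.2 mm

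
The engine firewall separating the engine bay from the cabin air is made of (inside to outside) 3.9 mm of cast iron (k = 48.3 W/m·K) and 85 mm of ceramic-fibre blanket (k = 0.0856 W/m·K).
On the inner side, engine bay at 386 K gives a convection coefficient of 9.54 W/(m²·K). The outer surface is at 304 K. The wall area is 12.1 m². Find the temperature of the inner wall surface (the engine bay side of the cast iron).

T ≈ 378 K

Treating each layer as a thermal resistance in series:
R_inner film = 1/(h_i·A) = 1/(9.54×12.1) = 0.008663 K/W
R_cast iron = L/(kA) = 0.0039/(48.3×12.1) = 6.673×10^-6 K/W
R_ceramic-fibre blanket = L/(kA) = 0.085/(0.0856×12.1) = 0.08207 K/W
R_total = 0.09073 K/W;  Q = ΔT/R_total = 82/0.09073 = 903.7 W
T_interface = T_inner − Q·ΣR(inner→interface) = 386 − 904×0.008663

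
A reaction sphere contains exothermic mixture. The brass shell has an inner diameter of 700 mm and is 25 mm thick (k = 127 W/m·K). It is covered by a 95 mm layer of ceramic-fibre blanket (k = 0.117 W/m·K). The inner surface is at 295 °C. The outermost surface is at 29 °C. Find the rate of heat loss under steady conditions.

Q ≈ 725 W

Each spherical layer contributes R = (1/r_i − 1/r_o)/(4πk):
R_brass shell = (1/0.35 − 1/0.375)/(4π×127) = 1.194×10^-4 K/W
R_ceramic-fibre blanket = (1/0.375 − 1/0.47)/(4π×0.117) = 0.3666 K/W
R_total = 0.3667 K/W
Q = ΔT/R_total = 266/0.3667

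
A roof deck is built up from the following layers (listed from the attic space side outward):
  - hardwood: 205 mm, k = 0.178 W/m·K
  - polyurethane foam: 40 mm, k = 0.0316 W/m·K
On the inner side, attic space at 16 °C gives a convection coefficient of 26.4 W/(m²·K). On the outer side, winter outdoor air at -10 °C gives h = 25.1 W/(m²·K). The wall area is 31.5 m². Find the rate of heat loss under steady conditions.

Q ≈ 328 W

Using the resistance-network approach (series):
R_inner film = 1/(h_i·A) = 1/(26.4×31.5) = 0.001203 K/W
R_hardwood = L/(kA) = 0.205/(0.178×31.5) = 0.03656 K/W
R_polyurethane foam = L/(kA) = 0.04/(0.0316×31.5) = 0.04018 K/W
R_outer film = 1/(h_o·A) = 1/(25.1×31.5) = 0.001265 K/W
R_total = 0.07921 K/W
Q = ΔT / R_total = 26 / 0.07921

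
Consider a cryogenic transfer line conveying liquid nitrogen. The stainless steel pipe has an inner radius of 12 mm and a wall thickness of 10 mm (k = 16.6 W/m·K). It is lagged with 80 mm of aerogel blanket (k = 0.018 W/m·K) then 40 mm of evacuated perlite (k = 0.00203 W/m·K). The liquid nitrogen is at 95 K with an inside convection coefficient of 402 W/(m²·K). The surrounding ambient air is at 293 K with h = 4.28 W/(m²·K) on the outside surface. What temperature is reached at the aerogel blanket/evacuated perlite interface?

Treating each annulus and film as a series resistance:
R_inner film = 1/(h_i·2πr₁L) = 1/(402×2π×0.012×1) = 0.03299 K/W
R_stainless steel pipe wall = ln(22/12)/(2π×16.6×1) = 0.005811 K/W
R_aerogel blanket = ln(102/22)/(2π×0.018×1) = 13.56 K/W
R_evacuated perlite = ln(142/102)/(2π×0.00203×1) = 25.94 K/W
R_outer film = 1/(h_o·2πr_oL) = 1/(4.28×2π×0.142×1) = 0.2619 K/W
R_total = 39.8 K/W
Q = ΔT/R_total = 198/39.8
Q = 4.97 W/m
T_interface = T_inner + Q·ΣR(inner→interface) = 95 + 4.97×13.6

T ≈ 163 K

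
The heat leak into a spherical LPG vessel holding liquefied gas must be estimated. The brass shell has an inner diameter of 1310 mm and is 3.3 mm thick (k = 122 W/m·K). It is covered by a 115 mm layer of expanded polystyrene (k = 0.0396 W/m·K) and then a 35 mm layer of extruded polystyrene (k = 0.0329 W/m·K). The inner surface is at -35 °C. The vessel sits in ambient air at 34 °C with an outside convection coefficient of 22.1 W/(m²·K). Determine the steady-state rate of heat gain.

Radial (spherical) resistances in series:
R_brass shell = (1/0.655 − 1/0.6583)/(4π×122) = 4.992×10^-6 K/W
R_expanded polystyrene = (1/0.6583 − 1/0.7733)/(4π×0.0396) = 0.454 K/W
R_extruded polystyrene = (1/0.7733 − 1/0.8083)/(4π×0.0329) = 0.1354 K/W
R_outer film = 1/(h·4πr_o²) = 1/(22.1×4π×0.8083²) = 0.005511 K/W
R_total = 0.5949 K/W
Q = ΔT/R_total = 69/0.5949

Q ≈ 116 W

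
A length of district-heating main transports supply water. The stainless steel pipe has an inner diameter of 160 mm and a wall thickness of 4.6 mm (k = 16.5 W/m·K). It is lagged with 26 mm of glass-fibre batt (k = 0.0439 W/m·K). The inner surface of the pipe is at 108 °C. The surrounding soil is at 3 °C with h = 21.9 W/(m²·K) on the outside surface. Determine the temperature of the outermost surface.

Radial resistances (cylindrical: R_cond = ln(r_o/r_i)/(2πkL), R_conv = 1/(h·2πrL)):
R_stainless steel pipe wall = ln(84.6/80)/(2π×16.5×1) = 5.393×10^-4 K/W
R_glass-fibre batt = ln(110.6/84.6)/(2π×0.0439×1) = 0.9716 K/W
R_outer film = 1/(h_o·2πr_oL) = 1/(21.9×2π×0.1106×1) = 0.06571 K/W
R_total = 1.038 K/W
Q = ΔT/R_total = 105/1.038
Q = 101 W/m
T_interface = T_inner − Q·ΣR(inner→interface) = 108 − 101×0.9721

T ≈ 9.65 °C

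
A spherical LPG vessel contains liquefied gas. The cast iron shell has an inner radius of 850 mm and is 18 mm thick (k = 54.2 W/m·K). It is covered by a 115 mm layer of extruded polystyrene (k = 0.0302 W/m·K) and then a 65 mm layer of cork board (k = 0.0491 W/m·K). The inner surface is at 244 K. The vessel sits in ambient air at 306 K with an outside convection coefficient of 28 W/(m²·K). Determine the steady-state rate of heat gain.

Each spherical layer contributes R = (1/r_i − 1/r_o)/(4πk):
R_cast iron shell = (1/0.85 − 1/0.868)/(4π×54.2) = 3.582×10^-5 K/W
R_extruded polystyrene = (1/0.868 − 1/0.983)/(4π×0.0302) = 0.3551 K/W
R_cork board = (1/0.983 − 1/1.048)/(4π×0.0491) = 0.1023 K/W
R_outer film = 1/(h·4πr_o²) = 1/(28×4π×1.048²) = 0.002588 K/W
R_total = 0.46 K/W
Q = ΔT/R_total = 62/0.46

Q ≈ 135 W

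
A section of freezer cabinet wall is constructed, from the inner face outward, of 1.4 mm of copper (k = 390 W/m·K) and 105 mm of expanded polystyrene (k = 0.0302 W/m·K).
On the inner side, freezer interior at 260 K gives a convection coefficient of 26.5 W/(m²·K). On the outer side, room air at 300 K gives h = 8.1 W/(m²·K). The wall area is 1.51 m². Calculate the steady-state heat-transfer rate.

Model the wall as resistances in series:
R_inner film = 1/(h_i·A) = 1/(26.5×1.51) = 0.02499 K/W
R_copper = L/(kA) = 0.0014/(390×1.51) = 2.377×10^-6 K/W
R_expanded polystyrene = L/(kA) = 0.105/(0.0302×1.51) = 2.303 K/W
R_outer film = 1/(h_o·A) = 1/(8.1×1.51) = 0.08176 K/W
R_total = 2.409 K/W
Q = ΔT / R_total = 40 / 2.409

Q ≈ 16.6 W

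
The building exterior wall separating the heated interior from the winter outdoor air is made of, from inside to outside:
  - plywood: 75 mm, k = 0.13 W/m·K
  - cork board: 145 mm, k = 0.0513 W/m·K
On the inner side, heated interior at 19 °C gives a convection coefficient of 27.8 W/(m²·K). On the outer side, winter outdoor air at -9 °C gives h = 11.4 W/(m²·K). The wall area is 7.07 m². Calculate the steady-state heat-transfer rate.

Using the resistance-network approach (series):
R_inner film = 1/(h_i·A) = 1/(27.8×7.07) = 0.005088 K/W
R_plywood = L/(kA) = 0.075/(0.13×7.07) = 0.0816 K/W
R_cork board = L/(kA) = 0.145/(0.0513×7.07) = 0.3998 K/W
R_outer film = 1/(h_o·A) = 1/(11.4×7.07) = 0.01241 K/W
R_total = 0.4989 K/W
Q = ΔT / R_total = 28 / 0.4989

Q ≈ 56.1 W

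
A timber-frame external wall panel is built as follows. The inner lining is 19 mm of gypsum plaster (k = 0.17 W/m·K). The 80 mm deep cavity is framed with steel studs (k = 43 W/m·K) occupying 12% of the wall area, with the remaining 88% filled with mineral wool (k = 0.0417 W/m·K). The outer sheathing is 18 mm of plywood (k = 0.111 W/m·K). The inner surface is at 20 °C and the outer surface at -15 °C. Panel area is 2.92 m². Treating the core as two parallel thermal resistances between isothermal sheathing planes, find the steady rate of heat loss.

Q ≈ 353 W

Sheathing layers in series; stud and cavity paths in parallel between them.
R_inner = 0.019/(0.17×2.92) = 0.03828 K/W
R_stud  = 0.08/(43×0.12×2.92) = 0.00531 K/W
R_cav   = 0.08/(0.0417×0.88×2.92) = 0.7466 K/W
1/R_core = 1/R_stud + 1/R_cav → R_core = 0.005272 K/W
R_outer = 0.018/(0.111×2.92) = 0.05553 K/W
R_total = 0.09908 K/W
Q = ΔT/R_total = 35/0.09908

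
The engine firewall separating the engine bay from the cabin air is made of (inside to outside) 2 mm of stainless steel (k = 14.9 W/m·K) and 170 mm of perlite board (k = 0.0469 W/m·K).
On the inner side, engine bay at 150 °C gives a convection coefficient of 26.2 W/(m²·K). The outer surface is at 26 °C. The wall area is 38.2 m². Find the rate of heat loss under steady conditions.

Treating each layer as a thermal resistance in series:
R_inner film = 1/(h_i·A) = 1/(26.2×38.2) = 9.992×10^-4 K/W
R_stainless steel = L/(kA) = 0.002/(14.9×38.2) = 3.514×10^-6 K/W
R_perlite board = L/(kA) = 0.17/(0.0469×38.2) = 0.09489 K/W
R_total = 0.09589 K/W
Q = ΔT / R_total = 124 / 0.09589

Q ≈ 1290 W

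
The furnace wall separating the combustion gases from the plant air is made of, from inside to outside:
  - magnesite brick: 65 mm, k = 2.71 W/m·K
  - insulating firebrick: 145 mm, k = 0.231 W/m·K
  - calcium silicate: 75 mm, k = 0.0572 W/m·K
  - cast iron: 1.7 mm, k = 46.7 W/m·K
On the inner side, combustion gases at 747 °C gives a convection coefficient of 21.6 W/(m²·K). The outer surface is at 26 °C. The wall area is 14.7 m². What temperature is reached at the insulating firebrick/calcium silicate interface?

Model the wall as resistances in series:
R_inner film = 1/(h_i·A) = 1/(21.6×14.7) = 0.003149 K/W
R_magnesite brick = L/(kA) = 0.065/(2.71×14.7) = 0.001632 K/W
R_insulating firebrick = L/(kA) = 0.145/(0.231×14.7) = 0.0427 K/W
R_calcium silicate = L/(kA) = 0.075/(0.0572×14.7) = 0.0892 K/W
R_cast iron = L/(kA) = 0.0017/(46.7×14.7) = 2.476×10^-6 K/W
R_total = 0.1367 K/W;  Q = ΔT/R_total = 721/0.1367 = 5275 W
T_interface = T_inner − Q·ΣR(inner→interface) = 747 − 5280×0.04748

T ≈ 497 °C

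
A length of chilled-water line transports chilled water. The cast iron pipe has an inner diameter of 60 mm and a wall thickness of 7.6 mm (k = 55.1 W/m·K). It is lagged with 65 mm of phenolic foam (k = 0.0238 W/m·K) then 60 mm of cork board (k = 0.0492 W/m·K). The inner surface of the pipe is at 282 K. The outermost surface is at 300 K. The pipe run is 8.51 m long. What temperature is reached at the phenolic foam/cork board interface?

T ≈ 297 K

Cylindrical conduction, so R = ln(r₂/r₁)/(2πkL) per layer, in series:
R_cast iron pipe wall = ln(37.6/30)/(2π×55.1×8.51) = 7.664×10^-5 K/W
R_phenolic foam = ln(102.6/37.6)/(2π×0.0238×8.51) = 0.7888 K/W
R_cork board = ln(162.6/102.6)/(2π×0.0492×8.51) = 0.175 K/W
R_total = 0.9639 K/W
Q = ΔT/R_total = 18/0.9639
Q = 18.7 W
T_interface = T_inner + Q·ΣR(inner→interface) = 282 + 18.7×0.7889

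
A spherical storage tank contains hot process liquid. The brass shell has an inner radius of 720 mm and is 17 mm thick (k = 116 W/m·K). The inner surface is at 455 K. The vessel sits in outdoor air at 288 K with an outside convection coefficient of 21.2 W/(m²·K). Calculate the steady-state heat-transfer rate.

Q ≈ 24100 W

For a spherical shell R = (1/r₁ − 1/r₂)/(4πk); film R = 1/(h·4πr²). In series:
R_brass shell = (1/0.72 − 1/0.737)/(4π×116) = 2.198×10^-5 K/W
R_outer film = 1/(h·4πr_o²) = 1/(21.2×4π×0.737²) = 0.006911 K/W
R_total = 0.006933 K/W
Q = ΔT/R_total = 167/0.006933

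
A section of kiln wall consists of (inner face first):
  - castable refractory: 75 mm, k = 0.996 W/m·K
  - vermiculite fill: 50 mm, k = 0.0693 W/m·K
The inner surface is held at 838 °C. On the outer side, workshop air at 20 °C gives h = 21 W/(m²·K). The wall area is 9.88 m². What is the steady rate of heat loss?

Q ≈ 9570 W

Thermal resistances in series:
R_castable refractory = L/(kA) = 0.075/(0.996×9.88) = 0.007622 K/W
R_vermiculite fill = L/(kA) = 0.05/(0.0693×9.88) = 0.07303 K/W
R_outer film = 1/(h_o·A) = 1/(21×9.88) = 0.00482 K/W
R_total = 0.08547 K/W
Q = ΔT / R_total = 818 / 0.08547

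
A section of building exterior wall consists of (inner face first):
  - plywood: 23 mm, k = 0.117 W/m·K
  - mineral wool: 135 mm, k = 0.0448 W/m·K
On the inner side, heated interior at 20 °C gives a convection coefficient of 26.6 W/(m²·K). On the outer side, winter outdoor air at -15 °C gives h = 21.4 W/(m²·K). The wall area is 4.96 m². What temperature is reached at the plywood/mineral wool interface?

T ≈ 17.5 °C

Treating each layer as a thermal resistance in series:
R_inner film = 1/(h_i·A) = 1/(26.6×4.96) = 0.007579 K/W
R_plywood = L/(kA) = 0.023/(0.117×4.96) = 0.03963 K/W
R_mineral wool = L/(kA) = 0.135/(0.0448×4.96) = 0.6075 K/W
R_outer film = 1/(h_o·A) = 1/(21.4×4.96) = 0.009421 K/W
R_total = 0.6642 K/W;  Q = ΔT/R_total = 35/0.6642 = 52.7 W
T_interface = T_inner − Q·ΣR(inner→interface) = 20 − 52.7×0.04721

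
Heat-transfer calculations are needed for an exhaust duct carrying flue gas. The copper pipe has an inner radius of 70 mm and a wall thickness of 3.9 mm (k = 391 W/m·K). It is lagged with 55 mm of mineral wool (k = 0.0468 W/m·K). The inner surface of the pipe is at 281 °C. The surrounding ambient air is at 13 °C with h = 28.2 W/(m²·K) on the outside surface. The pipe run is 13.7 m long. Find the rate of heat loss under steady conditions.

Q ≈ 1900 W

Treating each annulus and film as a series resistance:
R_copper pipe wall = ln(73.9/70)/(2π×391×13.7) = 1.611×10^-6 K/W
R_mineral wool = ln(128.9/73.9)/(2π×0.0468×13.7) = 0.1381 K/W
R_outer film = 1/(h_o·2πr_oL) = 1/(28.2×2π×0.1289×13.7) = 0.003196 K/W
R_total = 0.1413 K/W
Q = ΔT/R_total = 268/0.1413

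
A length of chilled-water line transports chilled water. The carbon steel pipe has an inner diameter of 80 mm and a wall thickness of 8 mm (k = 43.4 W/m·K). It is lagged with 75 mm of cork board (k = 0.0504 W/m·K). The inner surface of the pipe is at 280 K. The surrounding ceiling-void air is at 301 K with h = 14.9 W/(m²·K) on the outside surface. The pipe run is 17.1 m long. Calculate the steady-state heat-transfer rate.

Q ≈ 117 W

Cylindrical conduction, so R = ln(r₂/r₁)/(2πkL) per layer, in series:
R_carbon steel pipe wall = ln(48/40)/(2π×43.4×17.1) = 3.91×10^-5 K/W
R_cork board = ln(123/48)/(2π×0.0504×17.1) = 0.1738 K/W
R_outer film = 1/(h_o·2πr_oL) = 1/(14.9×2π×0.123×17.1) = 0.005078 K/W
R_total = 0.1789 K/W
Q = ΔT/R_total = 21/0.1789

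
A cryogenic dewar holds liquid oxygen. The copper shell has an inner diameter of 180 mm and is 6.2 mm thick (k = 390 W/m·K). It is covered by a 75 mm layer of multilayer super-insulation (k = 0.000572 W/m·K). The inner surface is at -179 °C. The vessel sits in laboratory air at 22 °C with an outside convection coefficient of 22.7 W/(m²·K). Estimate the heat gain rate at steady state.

Q ≈ 0.317 W

Radial (spherical) resistances in series:
R_copper shell = (1/0.09 − 1/0.0962)/(4π×390) = 1.461×10^-4 K/W
R_multilayer super-insulation = (1/0.0962 − 1/0.1712)/(4π×0.000572) = 633.5 K/W
R_outer film = 1/(h·4πr_o²) = 1/(22.7×4π×0.1712²) = 0.1196 K/W
R_total = 633.7 K/W
Q = ΔT/R_total = 201/633.7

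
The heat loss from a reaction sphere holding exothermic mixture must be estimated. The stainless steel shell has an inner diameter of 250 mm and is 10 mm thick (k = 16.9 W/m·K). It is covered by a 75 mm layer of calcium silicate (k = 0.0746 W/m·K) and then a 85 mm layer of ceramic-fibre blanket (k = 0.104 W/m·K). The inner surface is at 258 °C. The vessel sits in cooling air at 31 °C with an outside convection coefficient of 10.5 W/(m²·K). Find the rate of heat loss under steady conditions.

For a spherical shell R = (1/r₁ − 1/r₂)/(4πk); film R = 1/(h·4πr²). In series:
R_stainless steel shell = (1/0.125 − 1/0.135)/(4π×16.9) = 0.00279 K/W
R_calcium silicate = (1/0.135 − 1/0.21)/(4π×0.0746) = 2.822 K/W
R_ceramic-fibre blanket = (1/0.21 − 1/0.295)/(4π×0.104) = 1.05 K/W
R_outer film = 1/(h·4πr_o²) = 1/(10.5×4π×0.295²) = 0.08709 K/W
R_total = 3.962 K/W
Q = ΔT/R_total = 227/3.962

Q ≈ 57.3 W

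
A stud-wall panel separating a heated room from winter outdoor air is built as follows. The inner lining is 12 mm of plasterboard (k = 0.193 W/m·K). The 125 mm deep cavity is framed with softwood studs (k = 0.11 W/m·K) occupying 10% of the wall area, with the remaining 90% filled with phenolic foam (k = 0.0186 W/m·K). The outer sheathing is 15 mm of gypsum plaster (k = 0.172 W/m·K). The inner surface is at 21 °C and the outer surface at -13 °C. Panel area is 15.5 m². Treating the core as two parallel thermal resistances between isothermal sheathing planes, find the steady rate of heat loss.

Sheathing layers in series; stud and cavity paths in parallel between them.
R_inner = 0.012/(0.193×15.5) = 0.004011 K/W
R_stud  = 0.125/(0.11×0.1×15.5) = 0.7331 K/W
R_cav   = 0.125/(0.0186×0.9×15.5) = 0.4818 K/W
1/R_core = 1/R_stud + 1/R_cav → R_core = 0.2907 K/W
R_outer = 0.015/(0.172×15.5) = 0.005626 K/W
R_total = 0.3004 K/W
Q = ΔT/R_total = 34/0.3004

Q ≈ 113 W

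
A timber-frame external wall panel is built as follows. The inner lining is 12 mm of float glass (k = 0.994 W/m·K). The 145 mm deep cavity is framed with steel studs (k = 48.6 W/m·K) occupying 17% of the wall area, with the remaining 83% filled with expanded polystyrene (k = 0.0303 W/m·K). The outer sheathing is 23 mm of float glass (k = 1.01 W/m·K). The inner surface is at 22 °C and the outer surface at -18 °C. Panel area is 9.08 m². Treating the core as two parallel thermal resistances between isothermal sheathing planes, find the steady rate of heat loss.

Sheathing layers in series; stud and cavity paths in parallel between them.
R_inner = 0.012/(0.994×9.08) = 0.00133 K/W
R_stud  = 0.145/(48.6×0.17×9.08) = 0.001933 K/W
R_cav   = 0.145/(0.0303×0.83×9.08) = 0.635 K/W
1/R_core = 1/R_stud + 1/R_cav → R_core = 0.001927 K/W
R_outer = 0.023/(1.01×9.08) = 0.002508 K/W
R_total = 0.005765 K/W
Q = ΔT/R_total = 40/0.005765

Q ≈ 6940 W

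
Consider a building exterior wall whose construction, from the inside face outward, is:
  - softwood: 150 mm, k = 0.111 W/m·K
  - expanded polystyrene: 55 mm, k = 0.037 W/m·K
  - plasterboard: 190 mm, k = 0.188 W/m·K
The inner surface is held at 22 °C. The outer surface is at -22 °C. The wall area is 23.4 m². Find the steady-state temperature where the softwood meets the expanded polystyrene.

Series thermal resistances:
R_softwood = L/(kA) = 0.15/(0.111×23.4) = 0.05775 K/W
R_expanded polystyrene = L/(kA) = 0.055/(0.037×23.4) = 0.06353 K/W
R_plasterboard = L/(kA) = 0.19/(0.188×23.4) = 0.04319 K/W
R_total = 0.1645 K/W;  Q = ΔT/R_total = 44/0.1645 = 267.5 W
T_interface = T_inner − Q·ΣR(inner→interface) = 22 − 268×0.05775

T ≈ 6.55 °C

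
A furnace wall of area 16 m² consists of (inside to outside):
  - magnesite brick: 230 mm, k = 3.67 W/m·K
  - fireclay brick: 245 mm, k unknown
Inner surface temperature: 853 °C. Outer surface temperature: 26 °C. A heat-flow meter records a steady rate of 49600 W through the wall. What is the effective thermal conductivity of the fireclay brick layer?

k ≈ 1.2 W/(m·K)

Using the resistance-network approach (series):
R_magnesite brick = L/(kA) = 0.23/(3.67×16) = 0.003917 K/W
Sum of known resistances R_other = 0.003917 K/W
Total R = ΔT/Q = 827/49600 = 0.01667 K/W
R_fireclay brick = R_total − R_other = 0.01276 K/W
k = L/(R·A) = 0.245/(0.01276×16)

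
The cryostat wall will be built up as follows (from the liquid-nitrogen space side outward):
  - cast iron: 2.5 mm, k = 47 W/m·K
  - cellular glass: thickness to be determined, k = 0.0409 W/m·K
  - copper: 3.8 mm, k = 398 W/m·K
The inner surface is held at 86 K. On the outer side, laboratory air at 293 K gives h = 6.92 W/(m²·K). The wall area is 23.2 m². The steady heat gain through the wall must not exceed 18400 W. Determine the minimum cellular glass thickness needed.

Thermal resistances in series:
R_cast iron = L/(kA) = 0.0025/(47×23.2) = 2.293×10^-6 K/W
R_copper = L/(kA) = 0.0038/(398×23.2) = 4.115×10^-7 K/W
R_outer film = 1/(h_o·A) = 1/(6.92×23.2) = 0.006229 K/W
Sum of the known resistances R_other = 0.006232 K/W
Required total resistance R_tot = ΔT/Q_allow = 207/18400 = 0.01125 K/W
R_cellular glass = R_tot − R_other = 0.005018 K/W
L = R·k·A = 0.005018×0.0409×23.2

L ≈ 4.76 mm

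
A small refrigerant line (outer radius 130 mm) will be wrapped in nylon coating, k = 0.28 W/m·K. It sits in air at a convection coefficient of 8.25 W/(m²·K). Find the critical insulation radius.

r_cr ≈ 33.9 mm

For a cylinder r_cr = k/h = 0.28/8.25
r_cr = 33.9 mm; since the bare radius (130 mm) is above r_cr, any added insulation will reduce heat loss.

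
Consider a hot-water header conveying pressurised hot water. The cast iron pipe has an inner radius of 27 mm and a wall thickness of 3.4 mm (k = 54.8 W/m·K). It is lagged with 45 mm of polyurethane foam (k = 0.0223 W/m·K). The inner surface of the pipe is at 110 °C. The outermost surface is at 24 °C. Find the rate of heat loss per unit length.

For a radial system each layer contributes R = ln(r_out/r_in)/(2πkL); films add R = 1/(hA).
R_cast iron pipe wall = ln(30.4/27)/(2π×54.8×1) = 3.445×10^-4 K/W
R_polyurethane foam = ln(75.4/30.4)/(2π×0.0223×1) = 6.483 K/W
R_total = 6.483 K/W
Q = ΔT/R_total = 86/6.483

q′ ≈ 13.3 W/m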